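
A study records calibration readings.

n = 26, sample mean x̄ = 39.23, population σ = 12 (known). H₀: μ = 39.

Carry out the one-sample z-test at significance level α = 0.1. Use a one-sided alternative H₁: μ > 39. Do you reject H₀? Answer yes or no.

SE = σ/√n = 12/√26 = 2.3534
z = (x̄−μ₀)/SE = (39.23−39)/2.3534 = 0.0977
p-value (one-sided, H₁ greater) = 0.46107
At α=0.1: p ≥ α → fail to reject H₀

reject H₀: no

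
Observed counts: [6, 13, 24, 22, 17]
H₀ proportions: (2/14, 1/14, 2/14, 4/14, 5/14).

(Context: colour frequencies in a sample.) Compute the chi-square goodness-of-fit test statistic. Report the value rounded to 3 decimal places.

test statistic = 29.624

n = 82; E_i = n·p_i = [11.71, 5.86, 11.71, 23.43, 29.29]
χ² = (6−11.71)²/11.71 + (13−5.86)²/5.86 + (24−11.71)²/11.71 + (22−23.43)²/23.43 + (17−29.29)²/29.29 = 29.6244
df = 4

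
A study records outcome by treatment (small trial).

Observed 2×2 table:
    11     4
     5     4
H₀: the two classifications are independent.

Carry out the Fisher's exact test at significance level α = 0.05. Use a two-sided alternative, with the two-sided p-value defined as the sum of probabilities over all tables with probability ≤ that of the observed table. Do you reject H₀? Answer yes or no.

reject H₀: no

Margins: r₁=15, r₂=9, c₁=16, c₂=8, n=24
p_obs = C(15,11)·C(9,5)/C(24,16); sum pmf over tables with pmf ≤ p_obs
p-value (two-sided) = 0.41203
At α=0.05: p ≥ α → fail to reject H₀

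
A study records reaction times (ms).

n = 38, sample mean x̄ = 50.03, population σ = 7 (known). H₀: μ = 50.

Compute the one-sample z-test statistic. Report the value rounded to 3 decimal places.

SE = σ/√n = 7/√38 = 1.1355
z = (x̄−μ₀)/SE = (50.03−50)/1.1355 = 0.0264

test statistic = 0.026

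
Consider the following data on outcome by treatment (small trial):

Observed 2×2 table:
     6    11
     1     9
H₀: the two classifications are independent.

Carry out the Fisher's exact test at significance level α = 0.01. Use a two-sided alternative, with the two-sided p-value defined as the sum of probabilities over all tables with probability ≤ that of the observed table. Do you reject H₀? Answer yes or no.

reject H₀: no

Margins: r₁=17, r₂=10, c₁=7, c₂=20, n=27
p_obs = C(17,6)·C(10,1)/C(27,7); sum pmf over tables with pmf ≤ p_obs
p-value (two-sided) = 0.20401
At α=0.01: p ≥ α → fail to reject H₀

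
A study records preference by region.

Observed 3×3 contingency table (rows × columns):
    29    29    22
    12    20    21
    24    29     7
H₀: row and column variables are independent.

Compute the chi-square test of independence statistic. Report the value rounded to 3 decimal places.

test statistic = 12.778

Row totals [80, 53, 60], col totals [65, 78, 50], n=193
χ² = (29−26.94)²/26.94 + (29−32.33)²/32.33 + (22−20.73)²/20.73 + (12−17.85)²/17.85 + (20−21.42)²/21.42 + (21−13.73)²/13.73 + (24−20.21)²/20.21 + (29−24.25)²/24.25 + (7−15.54)²/15.54 = 12.7778
df = 4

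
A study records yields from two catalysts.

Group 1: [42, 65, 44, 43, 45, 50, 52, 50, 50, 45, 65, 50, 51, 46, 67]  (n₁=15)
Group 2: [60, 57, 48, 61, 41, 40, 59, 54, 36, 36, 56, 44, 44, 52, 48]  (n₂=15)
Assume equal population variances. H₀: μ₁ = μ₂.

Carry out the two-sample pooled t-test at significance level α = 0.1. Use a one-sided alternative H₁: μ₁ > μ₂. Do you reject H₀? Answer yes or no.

reject H₀: no

x̄₁=51.000, s₁=8.211, n₁=15
x̄₂=49.067, s₂=8.648, n₂=15
s_p² = [14·8.211² + 14·8.648²]/28 = 71.1048
SE = √(s_p²·(1/15+1/15)) = 3.0791
t = (51.000−49.067)/3.0791 = 0.6279
df = 28
p-value (one-sided, H₁ greater) = 0.26758
At α=0.1: p ≥ α → fail to reject H₀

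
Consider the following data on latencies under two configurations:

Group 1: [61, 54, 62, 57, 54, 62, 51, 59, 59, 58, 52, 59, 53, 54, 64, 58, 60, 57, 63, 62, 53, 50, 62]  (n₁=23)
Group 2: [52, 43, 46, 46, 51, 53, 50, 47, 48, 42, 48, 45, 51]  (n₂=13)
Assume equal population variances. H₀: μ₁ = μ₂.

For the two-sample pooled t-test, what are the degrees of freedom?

degrees of freedom = 34

df = n₁ + n₂ − 2 = 23 + 13 − 2 = 34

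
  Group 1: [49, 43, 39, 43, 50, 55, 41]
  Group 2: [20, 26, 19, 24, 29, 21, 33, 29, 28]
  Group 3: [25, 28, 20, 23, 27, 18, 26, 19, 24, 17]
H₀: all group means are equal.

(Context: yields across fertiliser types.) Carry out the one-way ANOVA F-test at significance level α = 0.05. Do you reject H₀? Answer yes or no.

reject H₀: yes

Group means [45.71, 25.44, 22.70], grand mean 29.846
SSB = Σnᵢ(x̄ᵢ−x̄)² = 2447.634; SSW = ΣΣ(x−x̄ᵢ)² = 519.751
MSB = 2447.634/2 = 1223.8169; MSW = 519.751/23 = 22.5979
F = MSB/MSW = 54.1563
df = (2, 23)
p-value (upper-tail) = 0.00000
At α=0.05: p < α → reject H₀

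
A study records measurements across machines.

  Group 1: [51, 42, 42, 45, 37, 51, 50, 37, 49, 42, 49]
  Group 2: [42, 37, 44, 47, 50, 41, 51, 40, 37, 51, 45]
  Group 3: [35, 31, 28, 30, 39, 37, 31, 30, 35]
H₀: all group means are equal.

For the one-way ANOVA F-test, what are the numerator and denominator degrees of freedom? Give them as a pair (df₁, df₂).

degrees of freedom = [2, 28]

k = 3 groups, N = 31 total
df = (k−1, N−k) = (3−1, 31−3) = (2, 28)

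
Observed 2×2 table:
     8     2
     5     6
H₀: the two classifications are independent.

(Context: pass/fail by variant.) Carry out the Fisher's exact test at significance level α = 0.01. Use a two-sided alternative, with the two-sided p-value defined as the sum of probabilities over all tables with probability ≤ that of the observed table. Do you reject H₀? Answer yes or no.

Margins: r₁=10, r₂=11, c₁=13, c₂=8, n=21
p_obs = C(10,8)·C(11,5)/C(21,13); sum pmf over tables with pmf ≤ p_obs
p-value (two-sided) = 0.18266
At α=0.01: p ≥ α → fail to reject H₀

reject H₀: no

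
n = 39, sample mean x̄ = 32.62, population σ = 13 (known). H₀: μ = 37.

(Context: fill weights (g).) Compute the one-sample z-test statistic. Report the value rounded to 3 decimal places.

SE = σ/√n = 13/√39 = 2.0817
z = (x̄−μ₀)/SE = (32.62−37)/2.0817 = -2.1041

test statistic = -2.104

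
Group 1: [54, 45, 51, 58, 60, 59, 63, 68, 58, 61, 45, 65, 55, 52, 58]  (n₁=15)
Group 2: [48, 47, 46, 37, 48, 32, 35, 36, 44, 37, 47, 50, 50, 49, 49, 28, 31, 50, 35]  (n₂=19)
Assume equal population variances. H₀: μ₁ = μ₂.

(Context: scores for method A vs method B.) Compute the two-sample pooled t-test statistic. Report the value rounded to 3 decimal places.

test statistic = 5.951

x̄₁=56.800, s₁=6.625, n₁=15
x̄₂=42.053, s₂=7.575, n₂=19
s_p² = [14·6.625² + 18·7.575²]/32 = 51.4796
SE = √(s_p²·(1/15+1/19)) = 2.4782
t = (56.800−42.053)/2.4782 = 5.9509
df = 32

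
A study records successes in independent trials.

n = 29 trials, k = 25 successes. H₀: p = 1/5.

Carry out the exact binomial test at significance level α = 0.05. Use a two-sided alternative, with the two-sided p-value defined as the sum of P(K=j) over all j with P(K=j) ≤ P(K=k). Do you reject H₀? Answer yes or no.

Exact binomial: n=29, k=25, p₀=1/5=0.2000
P(X=j) = C(n,j)·p₀^j·(1−p₀)^(n−j); p = Σ P(X=j) over j with P(X=j) ≤ P(X=25)
p-value (two-sided) = 0.00000
At α=0.05: p < α → reject H₀

reject H₀: yes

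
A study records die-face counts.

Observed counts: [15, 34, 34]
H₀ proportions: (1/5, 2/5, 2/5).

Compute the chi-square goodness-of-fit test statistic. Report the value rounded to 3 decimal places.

n = 83; E_i = n·p_i = [16.60, 33.20, 33.20]
χ² = (15−16.60)²/16.60 + (34−33.20)²/33.20 + (34−33.20)²/33.20 = 0.1928
df = 2

test statistic = 0.193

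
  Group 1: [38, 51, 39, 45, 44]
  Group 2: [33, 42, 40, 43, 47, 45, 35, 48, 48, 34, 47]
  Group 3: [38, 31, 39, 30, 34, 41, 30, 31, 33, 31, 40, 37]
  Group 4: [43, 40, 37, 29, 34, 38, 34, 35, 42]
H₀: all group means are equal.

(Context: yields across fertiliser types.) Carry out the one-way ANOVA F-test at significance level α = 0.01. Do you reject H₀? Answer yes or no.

reject H₀: yes

Group means [43.40, 42.00, 34.58, 36.89], grand mean 38.541
SSB = Σnᵢ(x̄ᵢ−x̄)² = 462.184; SSW = ΣΣ(x−x̄ᵢ)² = 787.006
MSB = 462.184/3 = 154.0612; MSW = 787.006/33 = 23.8487
F = MSB/MSW = 6.4600
df = (3, 33)
p-value (upper-tail) = 0.00146
At α=0.01: p < α → reject H₀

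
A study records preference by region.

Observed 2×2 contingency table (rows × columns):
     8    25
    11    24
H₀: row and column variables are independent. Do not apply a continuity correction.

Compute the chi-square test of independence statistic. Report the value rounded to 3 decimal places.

test statistic = 0.436

Row totals [33, 35], col totals [19, 49], n=68
χ² = (8−9.22)²/9.22 + (25−23.78)²/23.78 + (11−9.78)²/9.78 + (24−25.22)²/25.22 = 0.4356
df = 1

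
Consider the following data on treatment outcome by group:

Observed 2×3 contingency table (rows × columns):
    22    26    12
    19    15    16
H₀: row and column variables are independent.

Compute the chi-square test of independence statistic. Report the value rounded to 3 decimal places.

test statistic = 2.857

Row totals [60, 50], col totals [41, 41, 28], n=110
χ² = (22−22.36)²/22.36 + (26−22.36)²/22.36 + (12−15.27)²/15.27 + (19−18.64)²/18.64 + (15−18.64)²/18.64 + (16−12.73)²/12.73 = 2.8567
df = 2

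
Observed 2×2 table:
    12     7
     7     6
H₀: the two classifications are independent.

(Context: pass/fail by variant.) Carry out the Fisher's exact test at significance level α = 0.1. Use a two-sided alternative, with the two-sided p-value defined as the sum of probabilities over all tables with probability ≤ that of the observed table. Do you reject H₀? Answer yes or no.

reject H₀: no

Margins: r₁=19, r₂=13, c₁=19, c₂=13, n=32
p_obs = C(19,12)·C(13,7)/C(32,19); sum pmf over tables with pmf ≤ p_obs
p-value (two-sided) = 0.71997
At α=0.1: p ≥ α → fail to reject H₀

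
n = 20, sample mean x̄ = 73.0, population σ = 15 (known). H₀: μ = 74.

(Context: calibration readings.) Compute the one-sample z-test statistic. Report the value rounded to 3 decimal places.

SE = σ/√n = 15/√20 = 3.3541
z = (x̄−μ₀)/SE = (73.0−74)/3.3541 = -0.2981

test statistic = -0.298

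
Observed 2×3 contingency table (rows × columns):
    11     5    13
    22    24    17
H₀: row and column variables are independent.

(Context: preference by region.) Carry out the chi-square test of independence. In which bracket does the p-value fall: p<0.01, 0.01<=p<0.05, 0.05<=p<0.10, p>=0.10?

Row totals [29, 63], col totals [33, 29, 30], n=92
χ² = (11−10.40)²/10.40 + (5−9.14)²/9.14 + (13−9.46)²/9.46 + (22−22.60)²/22.60 + (24−19.86)²/19.86 + (17−20.54)²/20.54 = 4.7289
df = 2
p-value (upper-tail) = 0.09400
→ bracket: 0.05<=p<0.10

p-value bracket: 0.05<=p<0.10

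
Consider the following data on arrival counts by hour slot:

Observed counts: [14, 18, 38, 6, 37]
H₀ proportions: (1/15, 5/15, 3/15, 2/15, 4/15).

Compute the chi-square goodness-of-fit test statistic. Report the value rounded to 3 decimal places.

test statistic = 33.334

n = 113; E_i = n·p_i = [7.53, 37.67, 22.60, 15.07, 30.13]
χ² = (14−7.53)²/7.53 + (18−37.67)²/37.67 + (38−22.60)²/22.60 + (6−15.07)²/15.07 + (37−30.13)²/30.13 = 33.3341
df = 4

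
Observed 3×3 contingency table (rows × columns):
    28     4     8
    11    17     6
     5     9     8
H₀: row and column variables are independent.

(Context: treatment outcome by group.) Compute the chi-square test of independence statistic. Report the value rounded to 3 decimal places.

Row totals [40, 34, 22], col totals [44, 30, 22], n=96
χ² = (28−18.33)²/18.33 + (4−12.50)²/12.50 + (8−9.17)²/9.17 + (11−15.58)²/15.58 + (17−10.62)²/10.62 + (6−7.79)²/7.79 + (5−10.08)²/10.08 + (9−6.88)²/6.88 + (8−5.04)²/5.04 = 21.5659
df = 4

test statistic = 21.566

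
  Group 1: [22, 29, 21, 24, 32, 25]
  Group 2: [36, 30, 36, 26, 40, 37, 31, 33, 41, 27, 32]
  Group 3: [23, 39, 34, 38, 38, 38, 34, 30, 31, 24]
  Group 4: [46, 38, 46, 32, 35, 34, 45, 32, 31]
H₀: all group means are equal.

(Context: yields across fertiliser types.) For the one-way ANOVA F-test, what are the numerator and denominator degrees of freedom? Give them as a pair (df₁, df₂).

degrees of freedom = [3, 32]

k = 4 groups, N = 36 total
df = (k−1, N−k) = (4−1, 36−4) = (3, 32)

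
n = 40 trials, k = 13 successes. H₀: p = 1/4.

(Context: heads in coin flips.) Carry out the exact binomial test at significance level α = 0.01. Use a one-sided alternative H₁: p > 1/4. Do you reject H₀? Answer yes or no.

reject H₀: no

Exact binomial: n=40, k=13, p₀=1/4=0.2500
P(X≥13) from Σ C(n,i)·p₀^i·(1−p₀)^(n−i)
p-value (one-sided, H₁ greater) = 0.17913
At α=0.01: p ≥ α → fail to reject H₀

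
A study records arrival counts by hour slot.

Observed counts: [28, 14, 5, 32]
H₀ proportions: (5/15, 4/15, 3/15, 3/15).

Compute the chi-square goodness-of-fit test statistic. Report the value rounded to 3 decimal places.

n = 79; E_i = n·p_i = [26.33, 21.07, 15.80, 15.80]
χ² = (28−26.33)²/26.33 + (14−21.07)²/21.07 + (5−15.80)²/15.80 + (32−15.80)²/15.80 = 26.4684
df = 3

test statistic = 26.468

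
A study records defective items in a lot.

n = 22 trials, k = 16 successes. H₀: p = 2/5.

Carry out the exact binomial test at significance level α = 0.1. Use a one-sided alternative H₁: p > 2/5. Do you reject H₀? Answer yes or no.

Exact binomial: n=22, k=16, p₀=2/5=0.4000
P(X≥16) from Σ C(n,i)·p₀^i·(1−p₀)^(n−i)
p-value (one-sided, H₁ greater) = 0.00192
At α=0.1: p < α → reject H₀

reject H₀: yes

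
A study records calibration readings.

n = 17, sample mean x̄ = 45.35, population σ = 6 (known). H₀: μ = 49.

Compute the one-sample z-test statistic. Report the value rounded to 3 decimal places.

SE = σ/√n = 6/√17 = 1.4552
z = (x̄−μ₀)/SE = (45.35−49)/1.4552 = -2.5082

test statistic = -2.508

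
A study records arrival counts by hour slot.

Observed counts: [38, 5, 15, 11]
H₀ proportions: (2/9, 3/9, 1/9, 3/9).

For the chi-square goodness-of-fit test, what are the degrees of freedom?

df = k − 1 = 4 − 1 = 3

degrees of freedom = 3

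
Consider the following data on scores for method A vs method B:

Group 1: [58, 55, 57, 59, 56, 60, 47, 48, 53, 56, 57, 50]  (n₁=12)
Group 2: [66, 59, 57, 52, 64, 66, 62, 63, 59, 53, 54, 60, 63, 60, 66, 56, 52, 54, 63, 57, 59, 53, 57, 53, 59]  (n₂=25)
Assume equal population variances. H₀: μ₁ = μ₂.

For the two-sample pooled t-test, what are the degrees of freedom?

df = n₁ + n₂ − 2 = 12 + 25 − 2 = 35

degrees of freedom = 35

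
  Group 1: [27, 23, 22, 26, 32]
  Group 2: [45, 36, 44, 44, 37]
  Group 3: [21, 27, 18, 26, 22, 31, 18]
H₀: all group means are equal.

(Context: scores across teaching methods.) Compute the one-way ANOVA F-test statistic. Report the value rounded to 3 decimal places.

test statistic = 25.371

Group means [26.00, 41.20, 23.29], grand mean 29.353
SSB = Σnᵢ(x̄ᵢ−x̄)² = 1015.654; SSW = ΣΣ(x−x̄ᵢ)² = 280.229
MSB = 1015.654/2 = 507.8269; MSW = 280.229/14 = 20.0163
F = MSB/MSW = 25.3706
df = (2, 14)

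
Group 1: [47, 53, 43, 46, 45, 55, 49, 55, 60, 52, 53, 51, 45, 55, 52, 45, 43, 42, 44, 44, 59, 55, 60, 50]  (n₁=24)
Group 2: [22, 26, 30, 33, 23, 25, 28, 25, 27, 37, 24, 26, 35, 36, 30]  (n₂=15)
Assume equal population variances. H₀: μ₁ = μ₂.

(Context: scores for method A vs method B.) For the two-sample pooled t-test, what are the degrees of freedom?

df = n₁ + n₂ − 2 = 24 + 15 − 2 = 37

degrees of freedom = 37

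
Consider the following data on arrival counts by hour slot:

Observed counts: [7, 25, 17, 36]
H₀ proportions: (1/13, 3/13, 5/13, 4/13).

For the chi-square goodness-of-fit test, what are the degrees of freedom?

df = k − 1 = 4 − 1 = 3

degrees of freedom = 3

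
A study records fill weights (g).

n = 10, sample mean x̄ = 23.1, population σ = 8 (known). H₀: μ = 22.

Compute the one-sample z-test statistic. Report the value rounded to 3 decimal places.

SE = σ/√n = 8/√10 = 2.5298
z = (x̄−μ₀)/SE = (23.1−22)/2.5298 = 0.4348

test statistic = 0.435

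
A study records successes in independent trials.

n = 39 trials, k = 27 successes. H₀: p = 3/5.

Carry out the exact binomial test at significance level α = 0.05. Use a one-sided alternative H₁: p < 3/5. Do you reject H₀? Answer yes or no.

Exact binomial: n=39, k=27, p₀=3/5=0.6000
P(X≤27) from Σ C(n,i)·p₀^i·(1−p₀)^(n−i)
p-value (one-sided, H₁ less) = 0.91178
At α=0.05: p ≥ α → fail to reject H₀

reject H₀: no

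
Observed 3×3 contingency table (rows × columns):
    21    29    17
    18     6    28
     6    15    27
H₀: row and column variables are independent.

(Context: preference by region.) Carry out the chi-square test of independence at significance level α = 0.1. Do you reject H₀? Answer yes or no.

Row totals [67, 52, 48], col totals [45, 50, 72], n=167
χ² = (21−18.05)²/18.05 + (29−20.06)²/20.06 + (17−28.89)²/28.89 + (18−14.01)²/14.01 + (6−15.57)²/15.57 + (28−22.42)²/22.42 + (6−12.93)²/12.93 + (15−14.37)²/14.37 + (27−20.69)²/20.69 = 23.4277
df = 4
p-value (upper-tail) = 0.00010
At α=0.1: p < α → reject H₀

reject H₀: yes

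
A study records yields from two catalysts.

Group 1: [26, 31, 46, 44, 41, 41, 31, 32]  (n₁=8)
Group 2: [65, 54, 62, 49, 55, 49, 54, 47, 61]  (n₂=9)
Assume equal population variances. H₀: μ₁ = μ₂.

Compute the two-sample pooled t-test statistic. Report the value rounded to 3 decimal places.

test statistic = -5.603

x̄₁=36.500, s₁=7.348, n₁=8
x̄₂=55.111, s₂=6.353, n₂=9
s_p² = [7·7.348² + 8·6.353²]/15 = 46.7259
SE = √(s_p²·(1/8+1/9)) = 3.3215
t = (36.500−55.111)/3.3215 = -5.6032
df = 15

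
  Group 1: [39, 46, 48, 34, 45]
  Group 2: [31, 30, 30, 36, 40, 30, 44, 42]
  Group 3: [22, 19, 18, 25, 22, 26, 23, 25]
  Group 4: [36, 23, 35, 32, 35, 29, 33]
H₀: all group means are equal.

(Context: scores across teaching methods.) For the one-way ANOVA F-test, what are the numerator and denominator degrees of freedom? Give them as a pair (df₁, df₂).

k = 4 groups, N = 28 total
df = (k−1, N−k) = (4−1, 28−4) = (3, 24)

degrees of freedom = [3, 24]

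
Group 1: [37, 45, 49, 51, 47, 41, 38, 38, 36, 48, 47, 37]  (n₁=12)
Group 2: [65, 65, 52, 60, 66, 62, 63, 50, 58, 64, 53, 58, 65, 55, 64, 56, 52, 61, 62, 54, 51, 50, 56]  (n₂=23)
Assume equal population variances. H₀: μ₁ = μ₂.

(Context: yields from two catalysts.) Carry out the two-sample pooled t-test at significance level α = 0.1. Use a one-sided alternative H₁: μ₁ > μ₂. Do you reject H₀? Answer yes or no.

x̄₁=42.833, s₁=5.524, n₁=12
x̄₂=58.348, s₂=5.466, n₂=23
s_p² = [11·5.524² + 22·5.466²]/33 = 30.0874
SE = √(s_p²·(1/12+1/23)) = 1.9533
t = (42.833−58.348)/1.9533 = -7.9427
df = 33
p-value (one-sided, H₁ greater) = 1.00000
At α=0.1: p ≥ α → fail to reject H₀

reject H₀: no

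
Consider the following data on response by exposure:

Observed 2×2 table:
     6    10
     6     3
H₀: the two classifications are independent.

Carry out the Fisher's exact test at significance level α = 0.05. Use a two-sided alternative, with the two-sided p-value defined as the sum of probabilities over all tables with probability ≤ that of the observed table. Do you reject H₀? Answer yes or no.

Margins: r₁=16, r₂=9, c₁=12, c₂=13, n=25
p_obs = C(16,6)·C(9,6)/C(25,12); sum pmf over tables with pmf ≤ p_obs
p-value (two-sided) = 0.22619
At α=0.05: p ≥ α → fail to reject H₀

reject H₀: no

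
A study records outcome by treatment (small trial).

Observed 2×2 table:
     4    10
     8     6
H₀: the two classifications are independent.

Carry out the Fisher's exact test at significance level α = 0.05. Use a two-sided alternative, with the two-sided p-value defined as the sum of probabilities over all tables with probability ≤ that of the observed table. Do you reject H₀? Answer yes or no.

Margins: r₁=14, r₂=14, c₁=12, c₂=16, n=28
p_obs = C(14,4)·C(14,8)/C(28,12); sum pmf over tables with pmf ≤ p_obs
p-value (two-sided) = 0.25186
At α=0.05: p ≥ α → fail to reject H₀

reject H₀: no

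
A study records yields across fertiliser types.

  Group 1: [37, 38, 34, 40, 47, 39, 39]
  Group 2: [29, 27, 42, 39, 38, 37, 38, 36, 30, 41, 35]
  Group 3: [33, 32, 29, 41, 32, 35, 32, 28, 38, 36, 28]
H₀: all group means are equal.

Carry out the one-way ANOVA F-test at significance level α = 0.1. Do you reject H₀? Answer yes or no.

Group means [39.14, 35.64, 33.09], grand mean 35.517
SSB = Σnᵢ(x̄ᵢ−x̄)² = 156.930; SSW = ΣΣ(x−x̄ᵢ)² = 510.312
MSB = 156.930/2 = 78.4648; MSW = 510.312/26 = 19.6274
F = MSB/MSW = 3.9977
df = (2, 26)
p-value (upper-tail) = 0.03063
At α=0.1: p < α → reject H₀

reject H₀: yes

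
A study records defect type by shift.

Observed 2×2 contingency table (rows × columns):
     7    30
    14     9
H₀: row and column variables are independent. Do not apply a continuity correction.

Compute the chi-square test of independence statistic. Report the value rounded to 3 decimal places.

Row totals [37, 23], col totals [21, 39], n=60
χ² = (7−12.95)²/12.95 + (30−24.05)²/24.05 + (14−8.05)²/8.05 + (9−14.95)²/14.95 = 10.9717
df = 1

test statistic = 10.972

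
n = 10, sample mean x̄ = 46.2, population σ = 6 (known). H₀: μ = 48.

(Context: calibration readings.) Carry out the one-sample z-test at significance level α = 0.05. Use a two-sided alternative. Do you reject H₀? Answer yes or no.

SE = σ/√n = 6/√10 = 1.8974
z = (x̄−μ₀)/SE = (46.2−48)/1.8974 = -0.9487
p-value (two-sided) = 0.34278
At α=0.05: p ≥ α → fail to reject H₀

reject H₀: no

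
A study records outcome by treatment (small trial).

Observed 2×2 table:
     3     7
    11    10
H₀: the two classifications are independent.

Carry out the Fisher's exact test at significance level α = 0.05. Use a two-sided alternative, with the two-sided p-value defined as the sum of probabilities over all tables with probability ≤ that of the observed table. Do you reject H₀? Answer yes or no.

reject H₀: no

Margins: r₁=10, r₂=21, c₁=14, c₂=17, n=31
p_obs = C(10,3)·C(21,11)/C(31,14); sum pmf over tables with pmf ≤ p_obs
p-value (two-sided) = 0.28022
At α=0.05: p ≥ α → fail to reject H₀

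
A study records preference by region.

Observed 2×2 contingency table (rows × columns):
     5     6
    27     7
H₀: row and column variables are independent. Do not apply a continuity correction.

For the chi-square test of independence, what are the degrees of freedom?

df = (r−1)(c−1) = (2−1)·(2−1) = 1

degrees of freedom = 1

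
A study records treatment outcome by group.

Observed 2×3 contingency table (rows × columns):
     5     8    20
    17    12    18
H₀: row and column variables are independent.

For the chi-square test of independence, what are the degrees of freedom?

df = (r−1)(c−1) = (2−1)·(3−1) = 2

degrees of freedom = 2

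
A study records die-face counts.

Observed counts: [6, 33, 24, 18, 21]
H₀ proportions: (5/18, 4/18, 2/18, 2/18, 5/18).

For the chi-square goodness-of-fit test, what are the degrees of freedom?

df = k − 1 = 5 − 1 = 4

degrees of freedom = 4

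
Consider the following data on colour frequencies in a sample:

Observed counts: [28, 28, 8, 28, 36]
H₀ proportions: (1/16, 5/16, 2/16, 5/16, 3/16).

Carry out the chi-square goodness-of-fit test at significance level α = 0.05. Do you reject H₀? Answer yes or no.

n = 128; E_i = n·p_i = [8.00, 40.00, 16.00, 40.00, 24.00]
χ² = (28−8.00)²/8.00 + (28−40.00)²/40.00 + (8−16.00)²/16.00 + (28−40.00)²/40.00 + (36−24.00)²/24.00 = 67.2000
df = 4
p-value (upper-tail) = 0.00000
At α=0.05: p < α → reject H₀

reject H₀: yes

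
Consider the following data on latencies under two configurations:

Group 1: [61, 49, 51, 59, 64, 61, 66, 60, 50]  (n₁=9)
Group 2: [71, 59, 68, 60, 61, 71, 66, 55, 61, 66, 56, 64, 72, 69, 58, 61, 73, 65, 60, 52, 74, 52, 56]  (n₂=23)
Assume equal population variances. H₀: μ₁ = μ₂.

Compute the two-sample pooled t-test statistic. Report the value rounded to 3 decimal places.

x̄₁=57.889, s₁=6.294, n₁=9
x̄₂=63.043, s₂=6.705, n₂=23
s_p² = [8·6.294² + 22·6.705²]/30 = 43.5282
SE = √(s_p²·(1/9+1/23)) = 2.5940
t = (57.889−63.043)/2.5940 = -1.9871
df = 30

test statistic = -1.987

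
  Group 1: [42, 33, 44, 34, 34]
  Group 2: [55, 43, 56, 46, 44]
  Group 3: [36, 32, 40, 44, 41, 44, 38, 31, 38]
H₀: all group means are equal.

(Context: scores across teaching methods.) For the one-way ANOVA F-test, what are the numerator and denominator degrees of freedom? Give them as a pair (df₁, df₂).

degrees of freedom = [2, 16]

k = 3 groups, N = 19 total
df = (k−1, N−k) = (3−1, 19−3) = (2, 16)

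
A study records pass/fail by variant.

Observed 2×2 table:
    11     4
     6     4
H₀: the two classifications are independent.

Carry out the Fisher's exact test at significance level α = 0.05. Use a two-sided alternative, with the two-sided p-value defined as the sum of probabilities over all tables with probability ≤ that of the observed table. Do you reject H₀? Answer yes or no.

Margins: r₁=15, r₂=10, c₁=17, c₂=8, n=25
p_obs = C(15,11)·C(10,6)/C(25,17); sum pmf over tables with pmf ≤ p_obs
p-value (two-sided) = 0.66682
At α=0.05: p ≥ α → fail to reject H₀

reject H₀: no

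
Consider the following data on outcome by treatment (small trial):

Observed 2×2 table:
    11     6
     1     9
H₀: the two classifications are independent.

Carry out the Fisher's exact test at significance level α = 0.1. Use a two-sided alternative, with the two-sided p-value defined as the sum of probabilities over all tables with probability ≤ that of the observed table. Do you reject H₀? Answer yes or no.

reject H₀: yes

Margins: r₁=17, r₂=10, c₁=12, c₂=15, n=27
p_obs = C(17,11)·C(10,1)/C(27,12); sum pmf over tables with pmf ≤ p_obs
p-value (two-sided) = 0.01404
At α=0.1: p < α → reject H₀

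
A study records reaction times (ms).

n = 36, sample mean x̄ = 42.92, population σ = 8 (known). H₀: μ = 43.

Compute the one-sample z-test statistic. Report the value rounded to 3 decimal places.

SE = σ/√n = 8/√36 = 1.3333
z = (x̄−μ₀)/SE = (42.92−43)/1.3333 = -0.0600

test statistic = -0.060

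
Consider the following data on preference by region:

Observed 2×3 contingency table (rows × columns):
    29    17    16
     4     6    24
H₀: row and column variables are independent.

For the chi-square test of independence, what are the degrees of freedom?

df = (r−1)(c−1) = (2−1)·(3−1) = 2

degrees of freedom = 2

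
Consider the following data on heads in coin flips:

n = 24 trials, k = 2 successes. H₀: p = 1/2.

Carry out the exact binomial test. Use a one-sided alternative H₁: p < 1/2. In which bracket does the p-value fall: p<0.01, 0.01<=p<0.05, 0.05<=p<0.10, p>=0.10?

p-value bracket: p<0.01

Exact binomial: n=24, k=2, p₀=1/2=0.5000
P(X≤2) from Σ C(n,i)·p₀^i·(1−p₀)^(n−i)
p-value (one-sided, H₁ less) = 0.00002
→ bracket: p<0.01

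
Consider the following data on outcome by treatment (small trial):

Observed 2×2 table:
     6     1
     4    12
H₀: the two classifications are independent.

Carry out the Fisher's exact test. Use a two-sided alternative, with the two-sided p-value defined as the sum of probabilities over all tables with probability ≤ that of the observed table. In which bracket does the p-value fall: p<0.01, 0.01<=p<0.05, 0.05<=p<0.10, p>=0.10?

Margins: r₁=7, r₂=16, c₁=10, c₂=13, n=23
p_obs = C(7,6)·C(16,4)/C(23,10); sum pmf over tables with pmf ≤ p_obs
p-value (two-sided) = 0.01862
→ bracket: 0.01<=p<0.05

p-value bracket: 0.01<=p<0.05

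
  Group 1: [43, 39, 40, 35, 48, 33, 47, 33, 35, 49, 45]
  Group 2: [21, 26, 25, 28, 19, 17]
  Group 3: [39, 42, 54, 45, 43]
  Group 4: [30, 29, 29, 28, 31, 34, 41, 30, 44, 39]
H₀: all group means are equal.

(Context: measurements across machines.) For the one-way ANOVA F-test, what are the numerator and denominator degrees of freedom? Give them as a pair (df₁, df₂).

k = 4 groups, N = 32 total
df = (k−1, N−k) = (4−1, 32−4) = (3, 28)

degrees of freedom = [3, 28]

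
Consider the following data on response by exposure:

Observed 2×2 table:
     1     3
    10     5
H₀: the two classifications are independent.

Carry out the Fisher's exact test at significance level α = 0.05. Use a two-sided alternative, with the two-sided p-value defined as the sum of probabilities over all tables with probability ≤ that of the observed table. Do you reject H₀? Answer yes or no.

Margins: r₁=4, r₂=15, c₁=11, c₂=8, n=19
p_obs = C(4,1)·C(15,10)/C(19,11); sum pmf over tables with pmf ≤ p_obs
p-value (two-sided) = 0.26213
At α=0.05: p ≥ α → fail to reject H₀

reject H₀: no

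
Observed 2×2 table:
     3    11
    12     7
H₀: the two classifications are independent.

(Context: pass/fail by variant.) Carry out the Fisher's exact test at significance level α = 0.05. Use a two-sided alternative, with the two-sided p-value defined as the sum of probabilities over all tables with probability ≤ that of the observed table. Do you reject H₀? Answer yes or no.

reject H₀: yes

Margins: r₁=14, r₂=19, c₁=15, c₂=18, n=33
p_obs = C(14,3)·C(19,12)/C(33,15); sum pmf over tables with pmf ≤ p_obs
p-value (two-sided) = 0.03290
At α=0.05: p < α → reject H₀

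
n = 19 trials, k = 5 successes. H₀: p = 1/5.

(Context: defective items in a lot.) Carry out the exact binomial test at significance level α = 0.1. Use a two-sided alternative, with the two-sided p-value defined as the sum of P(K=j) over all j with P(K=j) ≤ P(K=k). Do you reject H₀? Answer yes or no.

reject H₀: no

Exact binomial: n=19, k=5, p₀=1/5=0.2000
P(X=j) = C(n,j)·p₀^j·(1−p₀)^(n−j); p = Σ P(X=j) over j with P(X=j) ≤ P(X=5)
p-value (two-sided) = 0.56360
At α=0.1: p ≥ α → fail to reject H₀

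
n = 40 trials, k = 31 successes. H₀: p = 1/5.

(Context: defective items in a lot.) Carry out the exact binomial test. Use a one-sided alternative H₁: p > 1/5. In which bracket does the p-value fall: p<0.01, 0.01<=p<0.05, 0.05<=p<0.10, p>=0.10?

Exact binomial: n=40, k=31, p₀=1/5=0.2000
P(X≥31) from Σ C(n,i)·p₀^i·(1−p₀)^(n−i)
p-value (one-sided, H₁ greater) = 0.00000
→ bracket: p<0.01

p-value bracket: p<0.01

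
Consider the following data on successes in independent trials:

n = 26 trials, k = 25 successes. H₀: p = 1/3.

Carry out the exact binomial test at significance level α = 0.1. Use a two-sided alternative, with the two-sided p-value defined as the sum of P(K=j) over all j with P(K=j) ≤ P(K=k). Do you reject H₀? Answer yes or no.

reject H₀: yes

Exact binomial: n=26, k=25, p₀=1/3=0.3333
P(X=j) = C(n,j)·p₀^j·(1−p₀)^(n−j); p = Σ P(X=j) over j with P(X=j) ≤ P(X=25)
p-value (two-sided) = 0.00000
At α=0.1: p < α → reject H₀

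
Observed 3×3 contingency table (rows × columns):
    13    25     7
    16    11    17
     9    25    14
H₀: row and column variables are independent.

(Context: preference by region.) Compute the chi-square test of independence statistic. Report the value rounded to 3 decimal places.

Row totals [45, 44, 48], col totals [38, 61, 38], n=137
χ² = (13−12.48)²/12.48 + (25−20.04)²/20.04 + (7−12.48)²/12.48 + (16−12.20)²/12.20 + (11−19.59)²/19.59 + (17−12.20)²/12.20 + (9−13.31)²/13.31 + (25−21.37)²/21.37 + (14−13.31)²/13.31 = 12.5398
df = 4

test statistic = 12.540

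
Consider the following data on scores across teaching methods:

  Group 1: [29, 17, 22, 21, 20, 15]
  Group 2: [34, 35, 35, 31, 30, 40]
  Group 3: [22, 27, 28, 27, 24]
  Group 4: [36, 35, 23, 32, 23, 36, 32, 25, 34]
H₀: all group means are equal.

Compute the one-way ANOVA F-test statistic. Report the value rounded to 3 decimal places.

test statistic = 10.582

Group means [20.67, 34.17, 25.60, 30.67], grand mean 28.192
SSB = Σnᵢ(x̄ᵢ−x̄)² = 642.672; SSW = ΣΣ(x−x̄ᵢ)² = 445.367
MSB = 642.672/3 = 214.2239; MSW = 445.367/22 = 20.2439
F = MSB/MSW = 10.5821
df = (3, 22)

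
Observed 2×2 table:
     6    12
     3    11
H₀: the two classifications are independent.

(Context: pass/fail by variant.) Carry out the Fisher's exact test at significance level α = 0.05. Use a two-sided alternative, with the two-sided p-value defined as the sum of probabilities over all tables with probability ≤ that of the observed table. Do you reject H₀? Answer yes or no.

reject H₀: no

Margins: r₁=18, r₂=14, c₁=9, c₂=23, n=32
p_obs = C(18,6)·C(14,3)/C(32,9); sum pmf over tables with pmf ≤ p_obs
p-value (two-sided) = 0.69423
At α=0.05: p ≥ α → fail to reject H₀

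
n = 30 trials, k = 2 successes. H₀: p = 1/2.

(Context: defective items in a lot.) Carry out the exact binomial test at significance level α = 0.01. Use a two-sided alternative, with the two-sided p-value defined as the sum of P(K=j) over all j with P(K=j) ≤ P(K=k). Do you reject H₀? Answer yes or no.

Exact binomial: n=30, k=2, p₀=1/2=0.5000
P(X=j) = C(n,j)·p₀^j·(1−p₀)^(n−j); p = Σ P(X=j) over j with P(X=j) ≤ P(X=2)
p-value (two-sided) = 0.00000
At α=0.01: p < α → reject H₀

reject H₀: yes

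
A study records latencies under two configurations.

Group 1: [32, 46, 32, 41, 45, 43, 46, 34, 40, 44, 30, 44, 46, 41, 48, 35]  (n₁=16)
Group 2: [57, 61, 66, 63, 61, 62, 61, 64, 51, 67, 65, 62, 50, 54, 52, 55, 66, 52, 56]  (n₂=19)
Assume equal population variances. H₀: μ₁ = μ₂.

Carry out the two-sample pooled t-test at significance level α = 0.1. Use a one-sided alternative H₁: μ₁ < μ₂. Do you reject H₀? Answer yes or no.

x̄₁=40.438, s₁=5.921, n₁=16
x̄₂=59.211, s₂=5.603, n₂=19
s_p² = [15·5.921² + 18·5.603²]/33 = 33.0635
SE = √(s_p²·(1/16+1/19)) = 1.9511
t = (40.438−59.211)/1.9511 = -9.6219
df = 33
p-value (one-sided, H₁ less) = 0.00000
At α=0.1: p < α → reject H₀

reject H₀: yes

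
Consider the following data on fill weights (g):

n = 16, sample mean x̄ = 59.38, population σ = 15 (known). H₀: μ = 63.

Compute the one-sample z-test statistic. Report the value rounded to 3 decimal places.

SE = σ/√n = 15/√16 = 3.7500
z = (x̄−μ₀)/SE = (59.38−63)/3.7500 = -0.9653

test statistic = -0.965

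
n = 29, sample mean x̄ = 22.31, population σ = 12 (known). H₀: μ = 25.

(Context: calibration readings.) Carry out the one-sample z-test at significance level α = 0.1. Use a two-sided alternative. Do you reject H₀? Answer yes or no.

reject H₀: no

SE = σ/√n = 12/√29 = 2.2283
z = (x̄−μ₀)/SE = (22.31−25)/2.2283 = -1.2072
p-value (two-sided) = 0.22736
At α=0.1: p ≥ α → fail to reject H₀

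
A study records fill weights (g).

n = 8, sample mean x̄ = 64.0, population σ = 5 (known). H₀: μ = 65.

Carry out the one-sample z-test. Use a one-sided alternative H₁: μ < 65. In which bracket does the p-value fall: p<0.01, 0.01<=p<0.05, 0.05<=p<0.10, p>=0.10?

SE = σ/√n = 5/√8 = 1.7678
z = (x̄−μ₀)/SE = (64.0−65)/1.7678 = -0.5657
p-value (one-sided, H₁ less) = 0.28580
→ bracket: p>=0.10

p-value bracket: p>=0.10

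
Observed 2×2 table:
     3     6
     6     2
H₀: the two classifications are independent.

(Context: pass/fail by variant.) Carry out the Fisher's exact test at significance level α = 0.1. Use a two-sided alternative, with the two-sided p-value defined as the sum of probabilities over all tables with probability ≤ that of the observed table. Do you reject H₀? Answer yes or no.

Margins: r₁=9, r₂=8, c₁=9, c₂=8, n=17
p_obs = C(9,3)·C(8,6)/C(17,9); sum pmf over tables with pmf ≤ p_obs
p-value (two-sided) = 0.15343
At α=0.1: p ≥ α → fail to reject H₀

reject H₀: no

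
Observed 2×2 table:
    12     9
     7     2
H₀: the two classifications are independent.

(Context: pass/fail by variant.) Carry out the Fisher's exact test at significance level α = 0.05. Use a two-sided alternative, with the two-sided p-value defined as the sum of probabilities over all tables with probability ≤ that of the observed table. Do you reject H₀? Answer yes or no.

reject H₀: no

Margins: r₁=21, r₂=9, c₁=19, c₂=11, n=30
p_obs = C(21,12)·C(9,7)/C(30,19); sum pmf over tables with pmf ≤ p_obs
p-value (two-sided) = 0.41889
At α=0.05: p ≥ α → fail to reject H₀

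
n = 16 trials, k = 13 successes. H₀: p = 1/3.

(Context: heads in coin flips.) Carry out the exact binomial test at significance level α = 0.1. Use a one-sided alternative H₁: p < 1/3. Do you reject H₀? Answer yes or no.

reject H₀: no

Exact binomial: n=16, k=13, p₀=1/3=0.3333
P(X≤13) from Σ C(n,i)·p₀^i·(1−p₀)^(n−i)
p-value (one-sided, H₁ less) = 0.99999
At α=0.1: p ≥ α → fail to reject H₀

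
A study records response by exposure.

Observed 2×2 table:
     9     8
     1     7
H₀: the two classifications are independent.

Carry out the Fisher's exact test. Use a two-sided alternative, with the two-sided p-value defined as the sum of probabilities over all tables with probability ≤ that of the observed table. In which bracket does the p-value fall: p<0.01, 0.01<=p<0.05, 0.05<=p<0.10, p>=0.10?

p-value bracket: 0.05<=p<0.10

Margins: r₁=17, r₂=8, c₁=10, c₂=15, n=25
p_obs = C(17,9)·C(8,1)/C(25,10); sum pmf over tables with pmf ≤ p_obs
p-value (two-sided) = 0.08754
→ bracket: 0.05<=p<0.10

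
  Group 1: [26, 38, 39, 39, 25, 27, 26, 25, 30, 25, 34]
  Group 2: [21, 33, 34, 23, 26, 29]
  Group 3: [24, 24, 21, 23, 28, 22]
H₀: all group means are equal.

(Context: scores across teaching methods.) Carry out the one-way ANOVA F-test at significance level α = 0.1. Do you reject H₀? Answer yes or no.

Group means [30.36, 27.67, 23.67], grand mean 27.913
SSB = Σnᵢ(x̄ᵢ−x̄)² = 174.614; SSW = ΣΣ(x−x̄ᵢ)² = 525.212
MSB = 174.614/2 = 87.3070; MSW = 525.212/20 = 26.2606
F = MSB/MSW = 3.3246
df = (2, 20)
p-value (upper-tail) = 0.05668
At α=0.1: p < α → reject H₀

reject H₀: yes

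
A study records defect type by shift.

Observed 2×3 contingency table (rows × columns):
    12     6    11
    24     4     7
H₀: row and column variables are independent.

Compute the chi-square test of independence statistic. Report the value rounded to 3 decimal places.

test statistic = 4.768

Row totals [29, 35], col totals [36, 10, 18], n=64
χ² = (12−16.31)²/16.31 + (6−4.53)²/4.53 + (11−8.16)²/8.16 + (24−19.69)²/19.69 + (4−5.47)²/5.47 + (7−9.84)²/9.84 = 4.7683
df = 2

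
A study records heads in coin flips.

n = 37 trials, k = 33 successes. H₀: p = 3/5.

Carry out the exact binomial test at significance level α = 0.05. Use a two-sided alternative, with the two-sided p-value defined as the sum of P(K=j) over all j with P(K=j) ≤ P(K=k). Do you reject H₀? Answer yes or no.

reject H₀: yes

Exact binomial: n=37, k=33, p₀=3/5=0.6000
P(X=j) = C(n,j)·p₀^j·(1−p₀)^(n−j); p = Σ P(X=j) over j with P(X=j) ≤ P(X=33)
p-value (two-sided) = 0.00015
At α=0.05: p < α → reject H₀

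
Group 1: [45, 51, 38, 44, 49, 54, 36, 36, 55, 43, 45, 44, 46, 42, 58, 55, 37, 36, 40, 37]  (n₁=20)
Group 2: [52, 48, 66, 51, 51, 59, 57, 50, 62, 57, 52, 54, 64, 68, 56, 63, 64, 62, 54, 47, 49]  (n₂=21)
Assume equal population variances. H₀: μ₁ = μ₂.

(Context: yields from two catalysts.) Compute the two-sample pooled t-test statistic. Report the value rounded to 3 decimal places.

test statistic = -5.653

x̄₁=44.550, s₁=7.104, n₁=20
x̄₂=56.476, s₂=6.400, n₂=21
s_p² = [19·7.104² + 20·6.400²]/39 = 45.5946
SE = √(s_p²·(1/20+1/21)) = 2.1097
t = (44.550−56.476)/2.1097 = -5.6530
df = 39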